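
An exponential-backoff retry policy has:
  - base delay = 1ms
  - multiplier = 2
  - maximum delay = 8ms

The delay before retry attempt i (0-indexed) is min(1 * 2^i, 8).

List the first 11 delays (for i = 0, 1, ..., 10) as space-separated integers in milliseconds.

Answer: 1 2 4 8 8 8 8 8 8 8 8

Derivation:
Computing each delay:
  i=0: min(1*2^0, 8) = 1
  i=1: min(1*2^1, 8) = 2
  i=2: min(1*2^2, 8) = 4
  i=3: min(1*2^3, 8) = 8
  i=4: min(1*2^4, 8) = 8
  i=5: min(1*2^5, 8) = 8
  i=6: min(1*2^6, 8) = 8
  i=7: min(1*2^7, 8) = 8
  i=8: min(1*2^8, 8) = 8
  i=9: min(1*2^9, 8) = 8
  i=10: min(1*2^10, 8) = 8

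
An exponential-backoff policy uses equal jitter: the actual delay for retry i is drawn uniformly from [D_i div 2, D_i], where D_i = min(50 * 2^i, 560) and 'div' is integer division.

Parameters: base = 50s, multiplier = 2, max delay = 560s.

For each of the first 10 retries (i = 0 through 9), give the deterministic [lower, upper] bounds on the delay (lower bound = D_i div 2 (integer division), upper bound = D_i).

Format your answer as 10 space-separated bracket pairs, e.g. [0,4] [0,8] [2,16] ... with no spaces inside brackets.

Answer: [25,50] [50,100] [100,200] [200,400] [280,560] [280,560] [280,560] [280,560] [280,560] [280,560]

Derivation:
Computing bounds per retry:
  i=0: D_i=min(50*2^0,560)=50, bounds=[25,50]
  i=1: D_i=min(50*2^1,560)=100, bounds=[50,100]
  i=2: D_i=min(50*2^2,560)=200, bounds=[100,200]
  i=3: D_i=min(50*2^3,560)=400, bounds=[200,400]
  i=4: D_i=min(50*2^4,560)=560, bounds=[280,560]
  i=5: D_i=min(50*2^5,560)=560, bounds=[280,560]
  i=6: D_i=min(50*2^6,560)=560, bounds=[280,560]
  i=7: D_i=min(50*2^7,560)=560, bounds=[280,560]
  i=8: D_i=min(50*2^8,560)=560, bounds=[280,560]
  i=9: D_i=min(50*2^9,560)=560, bounds=[280,560]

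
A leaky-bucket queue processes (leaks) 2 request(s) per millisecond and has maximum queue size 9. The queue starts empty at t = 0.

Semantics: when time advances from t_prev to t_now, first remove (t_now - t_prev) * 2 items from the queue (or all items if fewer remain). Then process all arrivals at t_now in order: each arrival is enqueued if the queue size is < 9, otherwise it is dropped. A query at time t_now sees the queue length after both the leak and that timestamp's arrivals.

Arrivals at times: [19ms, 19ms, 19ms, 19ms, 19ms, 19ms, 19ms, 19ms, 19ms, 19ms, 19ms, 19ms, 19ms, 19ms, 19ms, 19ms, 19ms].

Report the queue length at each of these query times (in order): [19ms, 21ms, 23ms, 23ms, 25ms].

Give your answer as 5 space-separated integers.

Answer: 9 5 1 1 0

Derivation:
Queue lengths at query times:
  query t=19ms: backlog = 9
  query t=21ms: backlog = 5
  query t=23ms: backlog = 1
  query t=23ms: backlog = 1
  query t=25ms: backlog = 0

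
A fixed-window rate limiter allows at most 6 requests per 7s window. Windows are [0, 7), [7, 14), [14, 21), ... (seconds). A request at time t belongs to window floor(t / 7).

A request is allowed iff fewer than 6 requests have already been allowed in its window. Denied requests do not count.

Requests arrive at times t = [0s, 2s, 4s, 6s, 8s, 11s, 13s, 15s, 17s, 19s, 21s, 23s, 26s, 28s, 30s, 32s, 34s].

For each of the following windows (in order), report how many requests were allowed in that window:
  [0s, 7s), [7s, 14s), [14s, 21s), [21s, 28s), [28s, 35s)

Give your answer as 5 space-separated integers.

Processing requests:
  req#1 t=0s (window 0): ALLOW
  req#2 t=2s (window 0): ALLOW
  req#3 t=4s (window 0): ALLOW
  req#4 t=6s (window 0): ALLOW
  req#5 t=8s (window 1): ALLOW
  req#6 t=11s (window 1): ALLOW
  req#7 t=13s (window 1): ALLOW
  req#8 t=15s (window 2): ALLOW
  req#9 t=17s (window 2): ALLOW
  req#10 t=19s (window 2): ALLOW
  req#11 t=21s (window 3): ALLOW
  req#12 t=23s (window 3): ALLOW
  req#13 t=26s (window 3): ALLOW
  req#14 t=28s (window 4): ALLOW
  req#15 t=30s (window 4): ALLOW
  req#16 t=32s (window 4): ALLOW
  req#17 t=34s (window 4): ALLOW

Allowed counts by window: 4 3 3 3 4

Answer: 4 3 3 3 4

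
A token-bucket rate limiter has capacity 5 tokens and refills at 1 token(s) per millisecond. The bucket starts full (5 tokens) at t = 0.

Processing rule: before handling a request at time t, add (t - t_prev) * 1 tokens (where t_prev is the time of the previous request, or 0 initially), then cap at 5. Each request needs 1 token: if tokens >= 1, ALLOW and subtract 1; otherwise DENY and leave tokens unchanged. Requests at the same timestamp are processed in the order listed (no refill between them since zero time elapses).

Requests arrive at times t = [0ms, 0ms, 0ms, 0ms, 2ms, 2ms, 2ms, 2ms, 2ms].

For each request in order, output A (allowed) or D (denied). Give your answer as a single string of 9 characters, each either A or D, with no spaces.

Simulating step by step:
  req#1 t=0ms: ALLOW
  req#2 t=0ms: ALLOW
  req#3 t=0ms: ALLOW
  req#4 t=0ms: ALLOW
  req#5 t=2ms: ALLOW
  req#6 t=2ms: ALLOW
  req#7 t=2ms: ALLOW
  req#8 t=2ms: DENY
  req#9 t=2ms: DENY

Answer: AAAAAAADD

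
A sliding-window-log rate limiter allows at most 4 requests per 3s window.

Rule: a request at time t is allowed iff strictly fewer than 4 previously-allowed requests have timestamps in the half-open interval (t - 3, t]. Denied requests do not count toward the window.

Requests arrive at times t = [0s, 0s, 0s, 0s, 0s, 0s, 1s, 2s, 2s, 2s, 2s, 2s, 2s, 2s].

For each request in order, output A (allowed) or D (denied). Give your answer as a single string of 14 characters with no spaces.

Tracking allowed requests in the window:
  req#1 t=0s: ALLOW
  req#2 t=0s: ALLOW
  req#3 t=0s: ALLOW
  req#4 t=0s: ALLOW
  req#5 t=0s: DENY
  req#6 t=0s: DENY
  req#7 t=1s: DENY
  req#8 t=2s: DENY
  req#9 t=2s: DENY
  req#10 t=2s: DENY
  req#11 t=2s: DENY
  req#12 t=2s: DENY
  req#13 t=2s: DENY
  req#14 t=2s: DENY

Answer: AAAADDDDDDDDDD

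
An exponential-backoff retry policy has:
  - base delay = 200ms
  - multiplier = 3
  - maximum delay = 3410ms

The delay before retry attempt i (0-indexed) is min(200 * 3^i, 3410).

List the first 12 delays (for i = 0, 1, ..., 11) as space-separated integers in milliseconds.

Answer: 200 600 1800 3410 3410 3410 3410 3410 3410 3410 3410 3410

Derivation:
Computing each delay:
  i=0: min(200*3^0, 3410) = 200
  i=1: min(200*3^1, 3410) = 600
  i=2: min(200*3^2, 3410) = 1800
  i=3: min(200*3^3, 3410) = 3410
  i=4: min(200*3^4, 3410) = 3410
  i=5: min(200*3^5, 3410) = 3410
  i=6: min(200*3^6, 3410) = 3410
  i=7: min(200*3^7, 3410) = 3410
  i=8: min(200*3^8, 3410) = 3410
  i=9: min(200*3^9, 3410) = 3410
  i=10: min(200*3^10, 3410) = 3410
  i=11: min(200*3^11, 3410) = 3410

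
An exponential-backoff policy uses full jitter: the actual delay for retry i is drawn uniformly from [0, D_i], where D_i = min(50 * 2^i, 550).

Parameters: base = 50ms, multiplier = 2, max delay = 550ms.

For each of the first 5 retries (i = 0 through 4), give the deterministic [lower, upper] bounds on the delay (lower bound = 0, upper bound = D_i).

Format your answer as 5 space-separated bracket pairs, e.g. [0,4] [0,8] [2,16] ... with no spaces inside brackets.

Computing bounds per retry:
  i=0: D_i=min(50*2^0,550)=50, bounds=[0,50]
  i=1: D_i=min(50*2^1,550)=100, bounds=[0,100]
  i=2: D_i=min(50*2^2,550)=200, bounds=[0,200]
  i=3: D_i=min(50*2^3,550)=400, bounds=[0,400]
  i=4: D_i=min(50*2^4,550)=550, bounds=[0,550]

Answer: [0,50] [0,100] [0,200] [0,400] [0,550]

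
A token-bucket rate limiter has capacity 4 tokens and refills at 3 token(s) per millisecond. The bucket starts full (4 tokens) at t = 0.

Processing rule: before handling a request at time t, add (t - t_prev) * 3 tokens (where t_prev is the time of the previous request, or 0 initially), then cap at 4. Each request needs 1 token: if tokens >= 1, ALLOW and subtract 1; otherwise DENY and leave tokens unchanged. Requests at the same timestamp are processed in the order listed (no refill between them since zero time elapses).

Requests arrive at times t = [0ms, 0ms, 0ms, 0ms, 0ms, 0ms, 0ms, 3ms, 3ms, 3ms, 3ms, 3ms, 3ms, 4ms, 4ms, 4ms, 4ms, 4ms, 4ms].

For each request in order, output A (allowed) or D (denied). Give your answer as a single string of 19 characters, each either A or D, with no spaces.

Answer: AAAADDDAAAADDAAADDD

Derivation:
Simulating step by step:
  req#1 t=0ms: ALLOW
  req#2 t=0ms: ALLOW
  req#3 t=0ms: ALLOW
  req#4 t=0ms: ALLOW
  req#5 t=0ms: DENY
  req#6 t=0ms: DENY
  req#7 t=0ms: DENY
  req#8 t=3ms: ALLOW
  req#9 t=3ms: ALLOW
  req#10 t=3ms: ALLOW
  req#11 t=3ms: ALLOW
  req#12 t=3ms: DENY
  req#13 t=3ms: DENY
  req#14 t=4ms: ALLOW
  req#15 t=4ms: ALLOW
  req#16 t=4ms: ALLOW
  req#17 t=4ms: DENY
  req#18 t=4ms: DENY
  req#19 t=4ms: DENY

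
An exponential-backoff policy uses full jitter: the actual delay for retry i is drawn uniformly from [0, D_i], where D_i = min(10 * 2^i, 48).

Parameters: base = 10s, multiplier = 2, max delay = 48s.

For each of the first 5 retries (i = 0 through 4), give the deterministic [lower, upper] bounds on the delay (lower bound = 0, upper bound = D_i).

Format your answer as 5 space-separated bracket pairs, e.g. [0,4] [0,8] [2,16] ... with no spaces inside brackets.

Computing bounds per retry:
  i=0: D_i=min(10*2^0,48)=10, bounds=[0,10]
  i=1: D_i=min(10*2^1,48)=20, bounds=[0,20]
  i=2: D_i=min(10*2^2,48)=40, bounds=[0,40]
  i=3: D_i=min(10*2^3,48)=48, bounds=[0,48]
  i=4: D_i=min(10*2^4,48)=48, bounds=[0,48]

Answer: [0,10] [0,20] [0,40] [0,48] [0,48]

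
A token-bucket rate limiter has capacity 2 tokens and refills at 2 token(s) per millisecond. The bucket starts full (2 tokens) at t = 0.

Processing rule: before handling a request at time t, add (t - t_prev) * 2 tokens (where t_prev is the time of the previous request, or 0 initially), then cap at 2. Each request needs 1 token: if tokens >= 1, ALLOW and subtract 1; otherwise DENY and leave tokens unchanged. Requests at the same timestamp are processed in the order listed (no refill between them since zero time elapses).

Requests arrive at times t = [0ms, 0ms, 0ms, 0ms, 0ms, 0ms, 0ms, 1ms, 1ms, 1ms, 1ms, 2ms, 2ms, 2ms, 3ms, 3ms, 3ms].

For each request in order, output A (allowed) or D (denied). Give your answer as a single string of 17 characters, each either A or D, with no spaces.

Answer: AADDDDDAADDAADAAD

Derivation:
Simulating step by step:
  req#1 t=0ms: ALLOW
  req#2 t=0ms: ALLOW
  req#3 t=0ms: DENY
  req#4 t=0ms: DENY
  req#5 t=0ms: DENY
  req#6 t=0ms: DENY
  req#7 t=0ms: DENY
  req#8 t=1ms: ALLOW
  req#9 t=1ms: ALLOW
  req#10 t=1ms: DENY
  req#11 t=1ms: DENY
  req#12 t=2ms: ALLOW
  req#13 t=2ms: ALLOW
  req#14 t=2ms: DENY
  req#15 t=3ms: ALLOW
  req#16 t=3ms: ALLOW
  req#17 t=3ms: DENY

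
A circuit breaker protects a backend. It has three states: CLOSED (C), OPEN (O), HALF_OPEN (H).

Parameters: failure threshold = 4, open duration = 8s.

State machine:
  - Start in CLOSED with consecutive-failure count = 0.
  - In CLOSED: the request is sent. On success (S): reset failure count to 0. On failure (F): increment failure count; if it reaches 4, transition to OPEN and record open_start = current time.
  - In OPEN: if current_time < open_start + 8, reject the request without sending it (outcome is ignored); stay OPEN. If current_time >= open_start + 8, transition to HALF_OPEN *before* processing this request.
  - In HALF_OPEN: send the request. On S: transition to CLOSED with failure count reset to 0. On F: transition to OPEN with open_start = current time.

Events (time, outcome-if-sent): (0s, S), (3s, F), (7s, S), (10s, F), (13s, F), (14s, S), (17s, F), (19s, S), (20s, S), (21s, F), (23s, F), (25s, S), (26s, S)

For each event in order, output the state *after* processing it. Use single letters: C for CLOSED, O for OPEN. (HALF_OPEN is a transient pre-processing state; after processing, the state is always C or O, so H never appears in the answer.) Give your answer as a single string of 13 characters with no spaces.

State after each event:
  event#1 t=0s outcome=S: state=CLOSED
  event#2 t=3s outcome=F: state=CLOSED
  event#3 t=7s outcome=S: state=CLOSED
  event#4 t=10s outcome=F: state=CLOSED
  event#5 t=13s outcome=F: state=CLOSED
  event#6 t=14s outcome=S: state=CLOSED
  event#7 t=17s outcome=F: state=CLOSED
  event#8 t=19s outcome=S: state=CLOSED
  event#9 t=20s outcome=S: state=CLOSED
  event#10 t=21s outcome=F: state=CLOSED
  event#11 t=23s outcome=F: state=CLOSED
  event#12 t=25s outcome=S: state=CLOSED
  event#13 t=26s outcome=S: state=CLOSED

Answer: CCCCCCCCCCCCC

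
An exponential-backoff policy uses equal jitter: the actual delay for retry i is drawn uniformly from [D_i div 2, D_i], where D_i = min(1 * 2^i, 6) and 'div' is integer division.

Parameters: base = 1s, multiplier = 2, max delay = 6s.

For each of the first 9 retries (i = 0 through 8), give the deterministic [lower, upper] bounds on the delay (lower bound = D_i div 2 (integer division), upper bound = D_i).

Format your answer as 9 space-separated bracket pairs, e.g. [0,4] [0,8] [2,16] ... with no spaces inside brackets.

Answer: [0,1] [1,2] [2,4] [3,6] [3,6] [3,6] [3,6] [3,6] [3,6]

Derivation:
Computing bounds per retry:
  i=0: D_i=min(1*2^0,6)=1, bounds=[0,1]
  i=1: D_i=min(1*2^1,6)=2, bounds=[1,2]
  i=2: D_i=min(1*2^2,6)=4, bounds=[2,4]
  i=3: D_i=min(1*2^3,6)=6, bounds=[3,6]
  i=4: D_i=min(1*2^4,6)=6, bounds=[3,6]
  i=5: D_i=min(1*2^5,6)=6, bounds=[3,6]
  i=6: D_i=min(1*2^6,6)=6, bounds=[3,6]
  i=7: D_i=min(1*2^7,6)=6, bounds=[3,6]
  i=8: D_i=min(1*2^8,6)=6, bounds=[3,6]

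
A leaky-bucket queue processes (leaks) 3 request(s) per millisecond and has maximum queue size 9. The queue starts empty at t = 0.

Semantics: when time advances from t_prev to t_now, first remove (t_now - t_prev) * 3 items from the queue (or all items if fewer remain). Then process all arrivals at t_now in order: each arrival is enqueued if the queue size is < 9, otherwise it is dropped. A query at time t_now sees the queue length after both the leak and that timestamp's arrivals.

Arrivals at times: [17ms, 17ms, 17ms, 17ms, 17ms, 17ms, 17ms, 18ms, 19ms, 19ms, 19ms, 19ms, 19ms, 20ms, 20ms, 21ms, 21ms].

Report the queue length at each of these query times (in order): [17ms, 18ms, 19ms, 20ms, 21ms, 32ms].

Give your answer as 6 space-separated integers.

Answer: 7 5 7 6 5 0

Derivation:
Queue lengths at query times:
  query t=17ms: backlog = 7
  query t=18ms: backlog = 5
  query t=19ms: backlog = 7
  query t=20ms: backlog = 6
  query t=21ms: backlog = 5
  query t=32ms: backlog = 0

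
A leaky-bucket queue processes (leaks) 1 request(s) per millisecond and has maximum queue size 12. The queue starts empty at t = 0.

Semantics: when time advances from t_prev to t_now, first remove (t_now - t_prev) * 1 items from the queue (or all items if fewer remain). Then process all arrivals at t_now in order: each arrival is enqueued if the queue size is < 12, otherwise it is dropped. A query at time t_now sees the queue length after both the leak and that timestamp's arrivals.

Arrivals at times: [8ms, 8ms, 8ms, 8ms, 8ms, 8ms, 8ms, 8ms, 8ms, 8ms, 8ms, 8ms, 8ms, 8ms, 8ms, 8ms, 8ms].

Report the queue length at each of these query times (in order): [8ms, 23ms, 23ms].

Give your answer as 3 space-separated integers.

Answer: 12 0 0

Derivation:
Queue lengths at query times:
  query t=8ms: backlog = 12
  query t=23ms: backlog = 0
  query t=23ms: backlog = 0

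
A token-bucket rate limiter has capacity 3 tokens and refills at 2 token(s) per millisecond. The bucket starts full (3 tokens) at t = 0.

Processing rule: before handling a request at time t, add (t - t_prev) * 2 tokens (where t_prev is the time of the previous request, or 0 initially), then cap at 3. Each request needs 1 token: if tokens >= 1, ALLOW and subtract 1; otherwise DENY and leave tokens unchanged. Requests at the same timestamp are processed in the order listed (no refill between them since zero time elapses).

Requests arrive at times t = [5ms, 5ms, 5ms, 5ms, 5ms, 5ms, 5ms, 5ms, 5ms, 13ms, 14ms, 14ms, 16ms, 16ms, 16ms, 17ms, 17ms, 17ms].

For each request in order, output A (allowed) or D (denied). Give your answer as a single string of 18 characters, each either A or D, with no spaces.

Answer: AAADDDDDDAAAAAAAAD

Derivation:
Simulating step by step:
  req#1 t=5ms: ALLOW
  req#2 t=5ms: ALLOW
  req#3 t=5ms: ALLOW
  req#4 t=5ms: DENY
  req#5 t=5ms: DENY
  req#6 t=5ms: DENY
  req#7 t=5ms: DENY
  req#8 t=5ms: DENY
  req#9 t=5ms: DENY
  req#10 t=13ms: ALLOW
  req#11 t=14ms: ALLOW
  req#12 t=14ms: ALLOW
  req#13 t=16ms: ALLOW
  req#14 t=16ms: ALLOW
  req#15 t=16ms: ALLOW
  req#16 t=17ms: ALLOW
  req#17 t=17ms: ALLOW
  req#18 t=17ms: DENY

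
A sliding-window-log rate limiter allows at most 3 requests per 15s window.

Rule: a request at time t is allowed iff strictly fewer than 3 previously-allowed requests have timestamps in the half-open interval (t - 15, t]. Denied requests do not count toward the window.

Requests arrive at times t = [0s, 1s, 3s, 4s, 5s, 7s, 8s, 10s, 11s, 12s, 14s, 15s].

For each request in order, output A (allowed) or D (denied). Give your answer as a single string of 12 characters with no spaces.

Answer: AAADDDDDDDDA

Derivation:
Tracking allowed requests in the window:
  req#1 t=0s: ALLOW
  req#2 t=1s: ALLOW
  req#3 t=3s: ALLOW
  req#4 t=4s: DENY
  req#5 t=5s: DENY
  req#6 t=7s: DENY
  req#7 t=8s: DENY
  req#8 t=10s: DENY
  req#9 t=11s: DENY
  req#10 t=12s: DENY
  req#11 t=14s: DENY
  req#12 t=15s: ALLOW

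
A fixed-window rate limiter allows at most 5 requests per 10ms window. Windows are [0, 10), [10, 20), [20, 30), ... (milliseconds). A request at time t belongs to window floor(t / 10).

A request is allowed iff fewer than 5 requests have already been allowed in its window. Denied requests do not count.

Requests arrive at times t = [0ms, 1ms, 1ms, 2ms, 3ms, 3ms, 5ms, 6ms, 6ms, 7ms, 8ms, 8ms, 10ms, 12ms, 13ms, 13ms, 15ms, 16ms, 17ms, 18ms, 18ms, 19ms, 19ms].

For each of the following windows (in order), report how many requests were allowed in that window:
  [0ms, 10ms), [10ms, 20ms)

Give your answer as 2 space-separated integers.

Processing requests:
  req#1 t=0ms (window 0): ALLOW
  req#2 t=1ms (window 0): ALLOW
  req#3 t=1ms (window 0): ALLOW
  req#4 t=2ms (window 0): ALLOW
  req#5 t=3ms (window 0): ALLOW
  req#6 t=3ms (window 0): DENY
  req#7 t=5ms (window 0): DENY
  req#8 t=6ms (window 0): DENY
  req#9 t=6ms (window 0): DENY
  req#10 t=7ms (window 0): DENY
  req#11 t=8ms (window 0): DENY
  req#12 t=8ms (window 0): DENY
  req#13 t=10ms (window 1): ALLOW
  req#14 t=12ms (window 1): ALLOW
  req#15 t=13ms (window 1): ALLOW
  req#16 t=13ms (window 1): ALLOW
  req#17 t=15ms (window 1): ALLOW
  req#18 t=16ms (window 1): DENY
  req#19 t=17ms (window 1): DENY
  req#20 t=18ms (window 1): DENY
  req#21 t=18ms (window 1): DENY
  req#22 t=19ms (window 1): DENY
  req#23 t=19ms (window 1): DENY

Allowed counts by window: 5 5

Answer: 5 5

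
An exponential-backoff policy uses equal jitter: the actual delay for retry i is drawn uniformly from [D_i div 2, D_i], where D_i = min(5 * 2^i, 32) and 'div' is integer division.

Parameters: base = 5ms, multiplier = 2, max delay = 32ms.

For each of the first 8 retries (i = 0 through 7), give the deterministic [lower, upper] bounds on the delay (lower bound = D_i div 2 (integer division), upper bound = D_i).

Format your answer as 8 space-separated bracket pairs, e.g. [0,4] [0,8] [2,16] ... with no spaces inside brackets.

Computing bounds per retry:
  i=0: D_i=min(5*2^0,32)=5, bounds=[2,5]
  i=1: D_i=min(5*2^1,32)=10, bounds=[5,10]
  i=2: D_i=min(5*2^2,32)=20, bounds=[10,20]
  i=3: D_i=min(5*2^3,32)=32, bounds=[16,32]
  i=4: D_i=min(5*2^4,32)=32, bounds=[16,32]
  i=5: D_i=min(5*2^5,32)=32, bounds=[16,32]
  i=6: D_i=min(5*2^6,32)=32, bounds=[16,32]
  i=7: D_i=min(5*2^7,32)=32, bounds=[16,32]

Answer: [2,5] [5,10] [10,20] [16,32] [16,32] [16,32] [16,32] [16,32]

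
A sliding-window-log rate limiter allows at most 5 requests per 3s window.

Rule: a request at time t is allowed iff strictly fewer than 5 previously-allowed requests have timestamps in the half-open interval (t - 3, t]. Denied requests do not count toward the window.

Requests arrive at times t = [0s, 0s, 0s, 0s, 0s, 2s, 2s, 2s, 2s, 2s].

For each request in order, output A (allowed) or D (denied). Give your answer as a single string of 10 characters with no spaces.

Answer: AAAAADDDDD

Derivation:
Tracking allowed requests in the window:
  req#1 t=0s: ALLOW
  req#2 t=0s: ALLOW
  req#3 t=0s: ALLOW
  req#4 t=0s: ALLOW
  req#5 t=0s: ALLOW
  req#6 t=2s: DENY
  req#7 t=2s: DENY
  req#8 t=2s: DENY
  req#9 t=2s: DENY
  req#10 t=2s: DENY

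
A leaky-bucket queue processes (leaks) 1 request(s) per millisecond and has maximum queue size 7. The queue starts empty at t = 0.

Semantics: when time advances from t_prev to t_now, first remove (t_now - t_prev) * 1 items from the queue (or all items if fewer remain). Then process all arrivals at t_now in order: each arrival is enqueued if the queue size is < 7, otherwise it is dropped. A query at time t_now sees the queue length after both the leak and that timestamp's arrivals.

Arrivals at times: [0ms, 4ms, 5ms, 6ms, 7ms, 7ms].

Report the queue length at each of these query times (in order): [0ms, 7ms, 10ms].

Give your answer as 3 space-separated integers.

Answer: 1 2 0

Derivation:
Queue lengths at query times:
  query t=0ms: backlog = 1
  query t=7ms: backlog = 2
  query t=10ms: backlog = 0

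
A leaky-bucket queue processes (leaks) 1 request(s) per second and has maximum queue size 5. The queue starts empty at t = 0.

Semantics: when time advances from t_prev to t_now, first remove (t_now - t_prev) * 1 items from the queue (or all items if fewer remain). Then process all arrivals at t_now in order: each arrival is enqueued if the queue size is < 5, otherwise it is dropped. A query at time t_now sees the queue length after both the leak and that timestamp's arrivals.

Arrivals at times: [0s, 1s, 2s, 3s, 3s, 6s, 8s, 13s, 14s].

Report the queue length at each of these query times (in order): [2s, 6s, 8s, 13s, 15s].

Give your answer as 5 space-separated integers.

Answer: 1 1 1 1 0

Derivation:
Queue lengths at query times:
  query t=2s: backlog = 1
  query t=6s: backlog = 1
  query t=8s: backlog = 1
  query t=13s: backlog = 1
  query t=15s: backlog = 0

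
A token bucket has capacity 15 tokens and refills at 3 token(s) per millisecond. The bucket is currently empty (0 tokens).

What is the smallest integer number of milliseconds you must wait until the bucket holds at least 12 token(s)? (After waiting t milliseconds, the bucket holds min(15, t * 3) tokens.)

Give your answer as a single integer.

Need t * 3 >= 12, so t >= 12/3.
Smallest integer t = ceil(12/3) = 4.

Answer: 4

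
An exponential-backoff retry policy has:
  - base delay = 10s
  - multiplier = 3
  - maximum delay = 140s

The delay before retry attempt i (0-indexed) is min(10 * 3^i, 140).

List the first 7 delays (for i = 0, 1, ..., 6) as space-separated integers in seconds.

Computing each delay:
  i=0: min(10*3^0, 140) = 10
  i=1: min(10*3^1, 140) = 30
  i=2: min(10*3^2, 140) = 90
  i=3: min(10*3^3, 140) = 140
  i=4: min(10*3^4, 140) = 140
  i=5: min(10*3^5, 140) = 140
  i=6: min(10*3^6, 140) = 140

Answer: 10 30 90 140 140 140 140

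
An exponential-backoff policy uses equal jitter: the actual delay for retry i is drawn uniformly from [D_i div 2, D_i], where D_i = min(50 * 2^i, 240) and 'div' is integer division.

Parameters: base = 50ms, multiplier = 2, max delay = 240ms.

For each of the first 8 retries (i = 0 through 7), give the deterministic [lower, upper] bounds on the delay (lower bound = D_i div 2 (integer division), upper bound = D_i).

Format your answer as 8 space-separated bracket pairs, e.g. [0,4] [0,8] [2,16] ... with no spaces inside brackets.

Computing bounds per retry:
  i=0: D_i=min(50*2^0,240)=50, bounds=[25,50]
  i=1: D_i=min(50*2^1,240)=100, bounds=[50,100]
  i=2: D_i=min(50*2^2,240)=200, bounds=[100,200]
  i=3: D_i=min(50*2^3,240)=240, bounds=[120,240]
  i=4: D_i=min(50*2^4,240)=240, bounds=[120,240]
  i=5: D_i=min(50*2^5,240)=240, bounds=[120,240]
  i=6: D_i=min(50*2^6,240)=240, bounds=[120,240]
  i=7: D_i=min(50*2^7,240)=240, bounds=[120,240]

Answer: [25,50] [50,100] [100,200] [120,240] [120,240] [120,240] [120,240] [120,240]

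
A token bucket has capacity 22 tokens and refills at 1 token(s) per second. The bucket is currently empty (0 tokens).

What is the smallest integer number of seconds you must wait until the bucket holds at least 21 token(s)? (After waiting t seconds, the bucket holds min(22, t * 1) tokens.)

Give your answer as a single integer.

Answer: 21

Derivation:
Need t * 1 >= 21, so t >= 21/1.
Smallest integer t = ceil(21/1) = 21.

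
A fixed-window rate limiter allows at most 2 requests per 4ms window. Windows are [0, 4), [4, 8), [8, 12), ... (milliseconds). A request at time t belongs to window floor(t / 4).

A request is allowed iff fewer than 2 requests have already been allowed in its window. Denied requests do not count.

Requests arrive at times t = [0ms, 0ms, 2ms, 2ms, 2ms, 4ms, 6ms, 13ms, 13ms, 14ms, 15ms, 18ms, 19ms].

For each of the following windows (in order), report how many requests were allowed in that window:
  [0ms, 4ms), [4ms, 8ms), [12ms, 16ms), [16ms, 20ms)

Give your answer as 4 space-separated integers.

Answer: 2 2 2 2

Derivation:
Processing requests:
  req#1 t=0ms (window 0): ALLOW
  req#2 t=0ms (window 0): ALLOW
  req#3 t=2ms (window 0): DENY
  req#4 t=2ms (window 0): DENY
  req#5 t=2ms (window 0): DENY
  req#6 t=4ms (window 1): ALLOW
  req#7 t=6ms (window 1): ALLOW
  req#8 t=13ms (window 3): ALLOW
  req#9 t=13ms (window 3): ALLOW
  req#10 t=14ms (window 3): DENY
  req#11 t=15ms (window 3): DENY
  req#12 t=18ms (window 4): ALLOW
  req#13 t=19ms (window 4): ALLOW

Allowed counts by window: 2 2 2 2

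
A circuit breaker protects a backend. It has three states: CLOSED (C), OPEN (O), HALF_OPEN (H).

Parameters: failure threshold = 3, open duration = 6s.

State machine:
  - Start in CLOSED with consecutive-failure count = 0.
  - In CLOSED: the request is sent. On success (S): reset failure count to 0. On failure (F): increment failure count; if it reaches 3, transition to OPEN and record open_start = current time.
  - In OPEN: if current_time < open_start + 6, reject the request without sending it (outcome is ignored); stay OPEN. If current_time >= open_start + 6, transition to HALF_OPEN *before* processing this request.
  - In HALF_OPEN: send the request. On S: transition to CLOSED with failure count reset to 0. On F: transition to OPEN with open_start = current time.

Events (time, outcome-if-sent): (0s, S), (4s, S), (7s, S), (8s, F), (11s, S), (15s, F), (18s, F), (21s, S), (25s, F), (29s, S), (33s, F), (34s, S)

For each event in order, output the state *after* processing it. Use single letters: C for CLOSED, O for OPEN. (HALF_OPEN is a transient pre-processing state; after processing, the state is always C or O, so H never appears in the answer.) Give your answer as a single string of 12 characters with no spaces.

State after each event:
  event#1 t=0s outcome=S: state=CLOSED
  event#2 t=4s outcome=S: state=CLOSED
  event#3 t=7s outcome=S: state=CLOSED
  event#4 t=8s outcome=F: state=CLOSED
  event#5 t=11s outcome=S: state=CLOSED
  event#6 t=15s outcome=F: state=CLOSED
  event#7 t=18s outcome=F: state=CLOSED
  event#8 t=21s outcome=S: state=CLOSED
  event#9 t=25s outcome=F: state=CLOSED
  event#10 t=29s outcome=S: state=CLOSED
  event#11 t=33s outcome=F: state=CLOSED
  event#12 t=34s outcome=S: state=CLOSED

Answer: CCCCCCCCCCCC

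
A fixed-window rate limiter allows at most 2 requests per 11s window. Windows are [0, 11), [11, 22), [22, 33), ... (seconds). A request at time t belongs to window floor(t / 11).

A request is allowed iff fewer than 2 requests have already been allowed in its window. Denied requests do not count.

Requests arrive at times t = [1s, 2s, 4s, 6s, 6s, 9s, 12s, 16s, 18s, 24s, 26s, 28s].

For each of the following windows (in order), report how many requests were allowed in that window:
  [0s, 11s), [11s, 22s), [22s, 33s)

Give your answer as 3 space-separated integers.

Processing requests:
  req#1 t=1s (window 0): ALLOW
  req#2 t=2s (window 0): ALLOW
  req#3 t=4s (window 0): DENY
  req#4 t=6s (window 0): DENY
  req#5 t=6s (window 0): DENY
  req#6 t=9s (window 0): DENY
  req#7 t=12s (window 1): ALLOW
  req#8 t=16s (window 1): ALLOW
  req#9 t=18s (window 1): DENY
  req#10 t=24s (window 2): ALLOW
  req#11 t=26s (window 2): ALLOW
  req#12 t=28s (window 2): DENY

Allowed counts by window: 2 2 2

Answer: 2 2 2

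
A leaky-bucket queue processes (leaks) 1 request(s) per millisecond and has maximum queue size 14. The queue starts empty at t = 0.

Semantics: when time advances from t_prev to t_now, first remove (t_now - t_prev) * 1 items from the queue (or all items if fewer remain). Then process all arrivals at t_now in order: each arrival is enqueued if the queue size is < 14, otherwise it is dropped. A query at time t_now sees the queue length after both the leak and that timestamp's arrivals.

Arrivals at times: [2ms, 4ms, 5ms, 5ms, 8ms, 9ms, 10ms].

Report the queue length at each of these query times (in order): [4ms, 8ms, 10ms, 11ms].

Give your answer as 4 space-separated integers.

Queue lengths at query times:
  query t=4ms: backlog = 1
  query t=8ms: backlog = 1
  query t=10ms: backlog = 1
  query t=11ms: backlog = 0

Answer: 1 1 1 0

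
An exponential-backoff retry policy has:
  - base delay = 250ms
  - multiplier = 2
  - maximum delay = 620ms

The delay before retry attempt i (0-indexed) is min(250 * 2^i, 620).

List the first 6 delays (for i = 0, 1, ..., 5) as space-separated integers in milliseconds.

Computing each delay:
  i=0: min(250*2^0, 620) = 250
  i=1: min(250*2^1, 620) = 500
  i=2: min(250*2^2, 620) = 620
  i=3: min(250*2^3, 620) = 620
  i=4: min(250*2^4, 620) = 620
  i=5: min(250*2^5, 620) = 620

Answer: 250 500 620 620 620 620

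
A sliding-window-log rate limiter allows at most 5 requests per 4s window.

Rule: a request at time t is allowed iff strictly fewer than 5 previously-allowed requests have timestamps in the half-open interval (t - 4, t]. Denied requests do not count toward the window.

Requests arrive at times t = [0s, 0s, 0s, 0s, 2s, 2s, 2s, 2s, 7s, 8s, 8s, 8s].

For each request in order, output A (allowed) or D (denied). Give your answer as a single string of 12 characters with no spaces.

Tracking allowed requests in the window:
  req#1 t=0s: ALLOW
  req#2 t=0s: ALLOW
  req#3 t=0s: ALLOW
  req#4 t=0s: ALLOW
  req#5 t=2s: ALLOW
  req#6 t=2s: DENY
  req#7 t=2s: DENY
  req#8 t=2s: DENY
  req#9 t=7s: ALLOW
  req#10 t=8s: ALLOW
  req#11 t=8s: ALLOW
  req#12 t=8s: ALLOW

Answer: AAAAADDDAAAA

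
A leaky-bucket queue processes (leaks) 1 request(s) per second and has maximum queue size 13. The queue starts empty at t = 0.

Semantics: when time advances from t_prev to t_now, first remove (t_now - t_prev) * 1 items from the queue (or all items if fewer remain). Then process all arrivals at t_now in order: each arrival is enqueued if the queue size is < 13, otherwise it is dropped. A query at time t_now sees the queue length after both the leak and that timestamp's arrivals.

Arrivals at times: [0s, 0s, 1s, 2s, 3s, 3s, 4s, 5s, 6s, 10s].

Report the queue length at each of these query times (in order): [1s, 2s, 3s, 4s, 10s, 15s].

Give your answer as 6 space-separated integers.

Queue lengths at query times:
  query t=1s: backlog = 2
  query t=2s: backlog = 2
  query t=3s: backlog = 3
  query t=4s: backlog = 3
  query t=10s: backlog = 1
  query t=15s: backlog = 0

Answer: 2 2 3 3 1 0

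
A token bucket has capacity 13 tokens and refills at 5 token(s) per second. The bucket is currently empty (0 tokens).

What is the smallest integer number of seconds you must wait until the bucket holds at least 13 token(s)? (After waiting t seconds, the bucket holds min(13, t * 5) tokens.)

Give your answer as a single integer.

Answer: 3

Derivation:
Need t * 5 >= 13, so t >= 13/5.
Smallest integer t = ceil(13/5) = 3.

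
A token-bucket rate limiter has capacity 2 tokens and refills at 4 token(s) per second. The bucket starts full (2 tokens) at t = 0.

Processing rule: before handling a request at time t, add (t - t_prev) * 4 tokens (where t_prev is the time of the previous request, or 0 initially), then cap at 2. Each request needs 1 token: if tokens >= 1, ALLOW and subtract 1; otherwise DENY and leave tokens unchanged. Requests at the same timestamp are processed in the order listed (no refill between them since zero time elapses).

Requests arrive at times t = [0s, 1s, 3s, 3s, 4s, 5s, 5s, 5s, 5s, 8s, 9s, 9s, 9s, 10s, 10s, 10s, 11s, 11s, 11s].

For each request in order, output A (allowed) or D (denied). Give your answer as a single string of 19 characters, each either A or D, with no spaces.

Answer: AAAAAAADDAAADAADAAD

Derivation:
Simulating step by step:
  req#1 t=0s: ALLOW
  req#2 t=1s: ALLOW
  req#3 t=3s: ALLOW
  req#4 t=3s: ALLOW
  req#5 t=4s: ALLOW
  req#6 t=5s: ALLOW
  req#7 t=5s: ALLOW
  req#8 t=5s: DENY
  req#9 t=5s: DENY
  req#10 t=8s: ALLOW
  req#11 t=9s: ALLOW
  req#12 t=9s: ALLOW
  req#13 t=9s: DENY
  req#14 t=10s: ALLOW
  req#15 t=10s: ALLOW
  req#16 t=10s: DENY
  req#17 t=11s: ALLOW
  req#18 t=11s: ALLOW
  req#19 t=11s: DENY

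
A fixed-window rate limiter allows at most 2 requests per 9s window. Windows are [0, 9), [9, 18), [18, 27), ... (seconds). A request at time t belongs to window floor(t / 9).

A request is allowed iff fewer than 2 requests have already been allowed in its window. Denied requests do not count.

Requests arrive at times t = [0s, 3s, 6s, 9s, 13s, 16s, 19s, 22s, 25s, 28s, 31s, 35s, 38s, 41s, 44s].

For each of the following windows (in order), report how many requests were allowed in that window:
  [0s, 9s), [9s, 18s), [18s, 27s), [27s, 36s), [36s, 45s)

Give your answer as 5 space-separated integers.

Processing requests:
  req#1 t=0s (window 0): ALLOW
  req#2 t=3s (window 0): ALLOW
  req#3 t=6s (window 0): DENY
  req#4 t=9s (window 1): ALLOW
  req#5 t=13s (window 1): ALLOW
  req#6 t=16s (window 1): DENY
  req#7 t=19s (window 2): ALLOW
  req#8 t=22s (window 2): ALLOW
  req#9 t=25s (window 2): DENY
  req#10 t=28s (window 3): ALLOW
  req#11 t=31s (window 3): ALLOW
  req#12 t=35s (window 3): DENY
  req#13 t=38s (window 4): ALLOW
  req#14 t=41s (window 4): ALLOW
  req#15 t=44s (window 4): DENY

Allowed counts by window: 2 2 2 2 2

Answer: 2 2 2 2 2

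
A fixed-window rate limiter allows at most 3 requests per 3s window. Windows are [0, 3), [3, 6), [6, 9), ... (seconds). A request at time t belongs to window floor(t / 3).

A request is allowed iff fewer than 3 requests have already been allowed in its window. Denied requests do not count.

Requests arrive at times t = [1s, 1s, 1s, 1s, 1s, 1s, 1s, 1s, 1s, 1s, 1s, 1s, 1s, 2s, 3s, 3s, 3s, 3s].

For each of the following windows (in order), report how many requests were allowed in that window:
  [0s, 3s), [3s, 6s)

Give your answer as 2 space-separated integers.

Processing requests:
  req#1 t=1s (window 0): ALLOW
  req#2 t=1s (window 0): ALLOW
  req#3 t=1s (window 0): ALLOW
  req#4 t=1s (window 0): DENY
  req#5 t=1s (window 0): DENY
  req#6 t=1s (window 0): DENY
  req#7 t=1s (window 0): DENY
  req#8 t=1s (window 0): DENY
  req#9 t=1s (window 0): DENY
  req#10 t=1s (window 0): DENY
  req#11 t=1s (window 0): DENY
  req#12 t=1s (window 0): DENY
  req#13 t=1s (window 0): DENY
  req#14 t=2s (window 0): DENY
  req#15 t=3s (window 1): ALLOW
  req#16 t=3s (window 1): ALLOW
  req#17 t=3s (window 1): ALLOW
  req#18 t=3s (window 1): DENY

Allowed counts by window: 3 3

Answer: 3 3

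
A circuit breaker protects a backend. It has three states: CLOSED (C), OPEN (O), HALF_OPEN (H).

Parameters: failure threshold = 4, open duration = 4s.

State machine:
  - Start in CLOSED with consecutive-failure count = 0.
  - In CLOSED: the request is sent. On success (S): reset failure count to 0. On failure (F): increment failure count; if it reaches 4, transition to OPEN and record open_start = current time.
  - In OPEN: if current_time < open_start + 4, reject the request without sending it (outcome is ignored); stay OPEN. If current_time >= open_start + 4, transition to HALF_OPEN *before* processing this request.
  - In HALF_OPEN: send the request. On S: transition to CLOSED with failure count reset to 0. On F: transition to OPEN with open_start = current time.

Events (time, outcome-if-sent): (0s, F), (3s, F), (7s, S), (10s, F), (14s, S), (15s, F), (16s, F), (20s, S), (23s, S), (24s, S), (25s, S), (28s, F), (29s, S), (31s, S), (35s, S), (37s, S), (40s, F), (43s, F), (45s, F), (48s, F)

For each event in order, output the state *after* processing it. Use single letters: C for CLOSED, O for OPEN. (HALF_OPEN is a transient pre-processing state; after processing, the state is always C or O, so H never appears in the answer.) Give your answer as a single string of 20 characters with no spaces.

Answer: CCCCCCCCCCCCCCCCCCCO

Derivation:
State after each event:
  event#1 t=0s outcome=F: state=CLOSED
  event#2 t=3s outcome=F: state=CLOSED
  event#3 t=7s outcome=S: state=CLOSED
  event#4 t=10s outcome=F: state=CLOSED
  event#5 t=14s outcome=S: state=CLOSED
  event#6 t=15s outcome=F: state=CLOSED
  event#7 t=16s outcome=F: state=CLOSED
  event#8 t=20s outcome=S: state=CLOSED
  event#9 t=23s outcome=S: state=CLOSED
  event#10 t=24s outcome=S: state=CLOSED
  event#11 t=25s outcome=S: state=CLOSED
  event#12 t=28s outcome=F: state=CLOSED
  event#13 t=29s outcome=S: state=CLOSED
  event#14 t=31s outcome=S: state=CLOSED
  event#15 t=35s outcome=S: state=CLOSED
  event#16 t=37s outcome=S: state=CLOSED
  event#17 t=40s outcome=F: state=CLOSED
  event#18 t=43s outcome=F: state=CLOSED
  event#19 t=45s outcome=F: state=CLOSED
  event#20 t=48s outcome=F: state=OPEN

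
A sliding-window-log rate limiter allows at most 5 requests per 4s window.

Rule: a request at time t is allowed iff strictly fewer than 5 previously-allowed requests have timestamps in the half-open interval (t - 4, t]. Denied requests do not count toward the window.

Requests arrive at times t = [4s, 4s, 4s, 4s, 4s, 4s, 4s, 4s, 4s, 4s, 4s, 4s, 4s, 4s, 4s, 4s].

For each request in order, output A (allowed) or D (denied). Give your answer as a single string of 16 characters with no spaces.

Answer: AAAAADDDDDDDDDDD

Derivation:
Tracking allowed requests in the window:
  req#1 t=4s: ALLOW
  req#2 t=4s: ALLOW
  req#3 t=4s: ALLOW
  req#4 t=4s: ALLOW
  req#5 t=4s: ALLOW
  req#6 t=4s: DENY
  req#7 t=4s: DENY
  req#8 t=4s: DENY
  req#9 t=4s: DENY
  req#10 t=4s: DENY
  req#11 t=4s: DENY
  req#12 t=4s: DENY
  req#13 t=4s: DENY
  req#14 t=4s: DENY
  req#15 t=4s: DENY
  req#16 t=4s: DENY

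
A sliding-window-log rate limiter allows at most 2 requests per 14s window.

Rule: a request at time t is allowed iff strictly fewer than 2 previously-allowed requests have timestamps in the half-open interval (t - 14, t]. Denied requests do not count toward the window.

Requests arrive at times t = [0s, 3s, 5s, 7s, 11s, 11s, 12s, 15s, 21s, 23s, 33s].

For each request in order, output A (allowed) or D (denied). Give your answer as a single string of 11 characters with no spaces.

Tracking allowed requests in the window:
  req#1 t=0s: ALLOW
  req#2 t=3s: ALLOW
  req#3 t=5s: DENY
  req#4 t=7s: DENY
  req#5 t=11s: DENY
  req#6 t=11s: DENY
  req#7 t=12s: DENY
  req#8 t=15s: ALLOW
  req#9 t=21s: ALLOW
  req#10 t=23s: DENY
  req#11 t=33s: ALLOW

Answer: AADDDDDAADA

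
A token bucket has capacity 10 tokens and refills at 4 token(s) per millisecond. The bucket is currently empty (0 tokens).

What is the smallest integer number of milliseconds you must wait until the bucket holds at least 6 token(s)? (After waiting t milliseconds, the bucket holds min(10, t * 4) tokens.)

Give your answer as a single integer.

Answer: 2

Derivation:
Need t * 4 >= 6, so t >= 6/4.
Smallest integer t = ceil(6/4) = 2.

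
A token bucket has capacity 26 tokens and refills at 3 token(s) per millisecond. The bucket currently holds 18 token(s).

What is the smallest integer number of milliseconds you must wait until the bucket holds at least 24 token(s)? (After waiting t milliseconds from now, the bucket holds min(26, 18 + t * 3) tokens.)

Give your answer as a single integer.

Answer: 2

Derivation:
Need 18 + t * 3 >= 24, so t >= 6/3.
Smallest integer t = ceil(6/3) = 2.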